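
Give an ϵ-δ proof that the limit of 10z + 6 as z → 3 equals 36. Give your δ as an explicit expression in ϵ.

Suppose ϵ > 0. We need δ > 0 so that 0 < |z − 3| < δ implies |(10z + 6) − 36| < ϵ.
|(10z + 6) − 36| = |10z - 30| = 10|z − 3|.
So 10|z − 3| < ϵ exactly when |z − 3| < ϵ/10.
Take δ = ϵ/10. If 0 < |z − 3| < δ then |(10z + 6) − 36| = 10|z − 3| < 10·(ϵ/10) = ϵ.

δ = ϵ/10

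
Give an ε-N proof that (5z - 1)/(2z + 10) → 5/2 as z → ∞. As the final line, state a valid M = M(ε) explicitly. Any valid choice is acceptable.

M = 13/ε

Let ε > 0 be given. We seek M > 0 such that z > M implies |(5z - 1)/(2z + 10) − (5/2)| < ε.
(5z - 1)/(2z + 10) − (5/2) = (2(5z - 1) − 5(2z + 10)) / (2(2z + 10)) = -52/(2(2z + 10)).
For z > 0 we have 2z + 10 > 2z, so |(5z - 1)/(2z + 10) − (5/2)| = 52/(2(2z + 10)) < 52/(2·2z) = 13/z.
Thus |(5z - 1)/(2z + 10) − (5/2)| < ε whenever z > 13/ε.
Take M = 13/ε. If z > M then |(5z - 1)/(2z + 10) − (5/2)| < 13/z < ε.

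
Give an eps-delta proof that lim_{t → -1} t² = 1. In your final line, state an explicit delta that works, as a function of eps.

delta = min(1, eps/3)

Let eps > 0 be given. We seek delta > 0 with 0 < |t + 1| < delta ⇒ |t² − 1| < eps.
Factor: t² − 1 = (t + 1)(t - 1), so |t² − 1| = |t + 1|·|t - 1|.
Impose delta ≤ 1 so that |t| < 2; then |t - 1| ≤ 3.
Hence |t² − 1| ≤ 3|t + 1|, which is < eps once |t + 1| < eps/3.
Take delta = min(1, eps/3). If 0 < |t + 1| < delta then both bounds hold and |t² − 1| ≤ 3|t + 1| < 3·(eps/3) = eps.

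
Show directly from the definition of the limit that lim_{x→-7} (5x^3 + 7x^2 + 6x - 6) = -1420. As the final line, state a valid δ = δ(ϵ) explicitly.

δ = min(1, ϵ/746)

Fix ϵ > 0. We want δ > 0 such that 0 < |x + 7| < δ implies |(5x^3 + 7x^2 + 6x - 6) + 1420| < ϵ.
(5x^3 + 7x^2 + 6x - 6) + 1420 = 5x^3 + 7x^2 + 6x + 1414 = (x + 7)(5x^2 - 28x + 202).
So |(5x^3 + 7x^2 + 6x - 6) + 1420| = |x + 7|·|5x^2 - 28x + 202|.
Assume first that |x + 7| < 1, so |x| < 8. Then |5x^2 - 28x + 202| ≤ 5·8^2 + 28·8 + 202 = 746.
Hence |(5x^3 + 7x^2 + 6x - 6) + 1420| ≤ 746|x + 7| < ϵ provided |x + 7| < ϵ/746.
Take δ = min(1, ϵ/746). Then 0 < |x + 7| < δ gives both |x + 7| < 1 and |x + 7| < ϵ/746, so |(5x^3 + 7x^2 + 6x - 6) + 1420| < ϵ.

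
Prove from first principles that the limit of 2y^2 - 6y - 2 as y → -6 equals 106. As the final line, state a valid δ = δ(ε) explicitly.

δ = min(1, ε/32)

Let ε > 0 be given. We want δ > 0 such that 0 < |y + 6| < δ implies |(2y^2 - 6y - 2) − 106| < ε.
(2y^2 - 6y - 2) − 106 = 2y^2 - 6y - 108 = (y + 6)(2y - 18).
So |(2y^2 - 6y - 2) − 106| = |y + 6|·|2y - 18|.
Assume first that |y + 6| < 1, so |y| < 7. Then |2y - 18| ≤ 2·7 + 18 = 32.
Hence |(2y^2 - 6y - 2) − 106| ≤ 32|y + 6| < ε provided |y + 6| < ε/32.
Take δ = min(1, ε/32). Then 0 < |y + 6| < δ gives both |y + 6| < 1 and |y + 6| < ε/32, so |(2y^2 - 6y - 2) − 106| < ε.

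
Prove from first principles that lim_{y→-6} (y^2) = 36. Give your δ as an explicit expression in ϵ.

δ = min(1, ϵ/13)

Let ϵ > 0. We seek δ > 0 with 0 < |y + 6| < δ ⇒ |y^2 − 36| < ϵ.
Factor: y^2 − 36 = (y + 6)(y - 6), so |y^2 − 36| = |y + 6|·|y - 6|.
Restrict δ ≤ 1. Then |y + 6| < 1 gives |y| < 7, so by the triangle inequality |y - 6| ≤ 7 + 6 = 13.
Hence |y^2 − 36| ≤ 13|y + 6|, which is < ϵ once |y + 6| < ϵ/13.
Take δ = min(1, ϵ/13). If 0 < |y + 6| < δ then both bounds hold and |y^2 − 36| ≤ 13|y + 6| < 13·(ϵ/13) = ϵ.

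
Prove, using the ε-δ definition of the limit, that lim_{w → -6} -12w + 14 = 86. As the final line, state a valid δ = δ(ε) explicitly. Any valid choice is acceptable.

Let ε > 0 be given. We need δ > 0 so that 0 < |w + 6| < δ implies |(-12w + 14) − 86| < ε.
Since (-12w + 14) − 86 = -12(w + 6), we have |(-12w + 14) − 86| = 12|w + 6|.
Thus it suffices that |w + 6| < ε/12.
Choosing δ = ε/12 gives |(-12w + 14) − 86| = 12|w + 6| < ε whenever |w + 6| < δ.

δ = ε/12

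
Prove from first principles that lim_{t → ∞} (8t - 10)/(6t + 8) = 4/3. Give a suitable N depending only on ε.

Suppose ε > 0. We seek N > 0 such that t > N implies |(8t - 10)/(6t + 8) − (4/3)| < ε.
(8t - 10)/(6t + 8) − (4/3) = (6(8t - 10) − 8(6t + 8)) / (6(6t + 8)) = -124/(6(6t + 8)).
For t > 0 we have 6t + 8 > 6t, so |(8t - 10)/(6t + 8) − (4/3)| = 124/(6(6t + 8)) < 124/(6·6t) = (31/9)/t.
Thus |(8t - 10)/(6t + 8) − (4/3)| < ε whenever t > (31/9)/ε.
Take N = (31/9)/ε. If t > N then |(8t - 10)/(6t + 8) − (4/3)| < (31/9)/t < ε.

N = (31/9)/ε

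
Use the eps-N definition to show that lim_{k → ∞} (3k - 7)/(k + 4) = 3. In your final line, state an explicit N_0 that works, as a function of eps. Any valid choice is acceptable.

N_0 = 19/eps

Let eps > 0. For k ≥ 1, |(3k - 7)/(k + 4) − 3| = |-19|/((k + 4)) = 19/((k + 4)).
Since k + 4 ≥ k for k ≥ 1, this is ≤ 19/(k) = 19/k.
So |(3k - 7)/(k + 4) − 3| < eps whenever k > 19/eps.
Take N_0 = 19/eps. If k > N_0 then |(3k - 7)/(k + 4) − 3| ≤ 19/k < eps.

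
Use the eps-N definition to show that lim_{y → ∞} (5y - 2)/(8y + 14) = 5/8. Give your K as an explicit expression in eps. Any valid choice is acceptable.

Suppose eps > 0. We seek K > 0 such that y > K implies |(5y - 2)/(8y + 14) − (5/8)| < eps.
(5y - 2)/(8y + 14) − (5/8) = (8(5y - 2) − 5(8y + 14)) / (8(8y + 14)) = -86/(8(8y + 14)).
For y > 0 we have 8y + 14 > 8y, so |(5y - 2)/(8y + 14) − (5/8)| = 86/(8(8y + 14)) < 86/(8·8y) = (43/32)/y.
Thus |(5y - 2)/(8y + 14) − (5/8)| < eps whenever y > (43/32)/eps.
Take K = (43/32)/eps. If y > K then |(5y - 2)/(8y + 14) − (5/8)| < (43/32)/y < eps.

K = (43/32)/eps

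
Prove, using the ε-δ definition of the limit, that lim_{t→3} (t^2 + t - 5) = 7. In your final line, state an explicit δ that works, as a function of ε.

δ = min(2, ε/9)

Fix ε > 0. We want δ > 0 such that 0 < |t − 3| < δ implies |(t^2 + t - 5) − 7| < ε.
(t^2 + t - 5) − 7 = t^2 + t - 12 = (t − 3)(t + 4).
So |(t^2 + t - 5) − 7| = |t − 3|·|t + 4|.
Require δ ≤ 2. Then |t − 3| < 2 gives |t| < 5, and by the triangle inequality |t + 4| ≤ 5 + 4 = 9.
Hence |(t^2 + t - 5) − 7| ≤ 9|t − 3| < ε provided |t − 3| < ε/9.
Choosing δ = min(2, ε/9) ensures both conditions, hence |(t^2 + t - 5) − 7| < ε.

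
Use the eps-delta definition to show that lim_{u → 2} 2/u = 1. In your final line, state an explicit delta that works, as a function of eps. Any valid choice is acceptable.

delta = min(1, eps)

Let eps > 0. We seek delta > 0 such that 0 < |u − 2| < delta implies |2/u − 1| < eps.
|2/u − 1| = 2·|2 − u|/(2·|u|) = 2|u − 2|/(2|u|).
Require delta ≤ 1 so that |u| > 2 − 1 = 1, hence 2|u| > 2.
Then |2/u − 1| < 2|u − 2|/2, which is < eps when |u − 2| < eps.
Take delta = min(1, eps). Then 0 < |u − 2| < delta gives both |u − 2| < 1 and |u − 2| < eps, so |2/u − 1| < eps.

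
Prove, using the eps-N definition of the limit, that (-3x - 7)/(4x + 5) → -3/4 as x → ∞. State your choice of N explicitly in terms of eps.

Suppose eps > 0. We seek N > 0 such that x > N implies |(-3x - 7)/(4x + 5) + 3/4| < eps.
(-3x - 7)/(4x + 5) + 3/4 = (4(-3x - 7) − (-3)(4x + 5)) / (4(4x + 5)) = -13/(4(4x + 5)).
For x > 0 we have 4x + 5 > 4x, so |(-3x - 7)/(4x + 5) + 3/4| = 13/(4(4x + 5)) < 13/(4·4x) = (13/16)/x.
Thus |(-3x - 7)/(4x + 5) + 3/4| < eps whenever x > (13/16)/eps.
Take N = (13/16)/eps. If x > N then |(-3x - 7)/(4x + 5) + 3/4| < (13/16)/x < eps.

N = (13/16)/eps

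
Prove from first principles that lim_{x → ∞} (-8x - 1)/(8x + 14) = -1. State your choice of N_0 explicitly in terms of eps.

Fix eps > 0. We seek N_0 > 0 such that x > N_0 implies |(-8x - 1)/(8x + 14) + 1| < eps.
(-8x - 1)/(8x + 14) + 1 = (8(-8x - 1) − (-8)(8x + 14)) / (8(8x + 14)) = 104/(8(8x + 14)).
For x > 0 we have 8x + 14 > 8x, so |(-8x - 1)/(8x + 14) + 1| = 104/(8(8x + 14)) < 104/(8·8x) = (13/8)/x.
Thus |(-8x - 1)/(8x + 14) + 1| < eps whenever x > (13/8)/eps.
Take N_0 = (13/8)/eps. If x > N_0 then |(-8x - 1)/(8x + 14) + 1| < (13/8)/x < eps.

N_0 = (13/8)/eps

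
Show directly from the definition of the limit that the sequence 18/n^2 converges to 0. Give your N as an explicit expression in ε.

Let ε > 0. For n ≥ 1, |18/n^2 − 0| = 18/n^2.
18/n^2 < ε ⇔ n^2 > 18/ε ⇔ n > (18/ε)^{1/2}.
Take N = (18/ε)^{1/2}. Then n > N implies 18/n^2 < ε.

N = (18/ε)^{1/2}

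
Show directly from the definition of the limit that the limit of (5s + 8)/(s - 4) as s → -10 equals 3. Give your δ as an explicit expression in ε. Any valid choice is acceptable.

Fix ε > 0. We want δ > 0 with 0 < |s + 10| < δ ⇒ |(5s + 8)/(s - 4) − 3| < ε.
Combining over a common denominator, (5s + 8)/(s - 4) − 3 = [(5s + 8)·(-14) − (-42)·(s - 4)] / [(-14)·(s - 4)] = -28(s + 10) / ((-14)(s - 4)).
So |(5s + 8)/(s - 4) − 3| = 28|s + 10| / (14·|s − 4|).
Require δ ≤ 7, so |s − 4| ≥ |-14| − |s + 10| > 14 − 7 = 7.
Hence |(5s + 8)/(s - 4) − 3| < 28|s + 10|/(14·7) = (2/7)|s + 10|, which is < ε once |s + 10| < (7/2)ε.
Take δ = min(7, (7/2)ε). Then 0 < |s + 10| < δ forces both bounds, so |(5s + 8)/(s - 4) − 3| < ε.

δ = min(7, (7/2)ε)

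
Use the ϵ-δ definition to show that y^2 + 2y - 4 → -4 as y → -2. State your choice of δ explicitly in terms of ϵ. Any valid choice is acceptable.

Let ϵ > 0 be given. We want δ > 0 such that 0 < |y + 2| < δ implies |(y^2 + 2y - 4) + 4| < ϵ.
(y^2 + 2y - 4) + 4 = y^2 + 2y = (y + 2)(y).
So |(y^2 + 2y - 4) + 4| = |y + 2|·|y|.
Assume first that |y + 2| < 1, so |y| < 3. Then |y| ≤ 3 = 3.
Hence |(y^2 + 2y - 4) + 4| ≤ 3|y + 2| < ϵ provided |y + 2| < ϵ/3.
Choosing δ = min(1, ϵ/3) ensures both conditions, hence |(y^2 + 2y - 4) + 4| < ϵ.

δ = min(1, ϵ/3)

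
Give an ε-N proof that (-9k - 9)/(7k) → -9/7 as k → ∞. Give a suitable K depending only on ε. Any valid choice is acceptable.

K = (9/7)/ε

Let ε > 0 be given. For k ≥ 1, |(-9k - 9)/(7k) + 9/7| = |-63|/(7(7k)) = 63/(7(7k)).
Since 7k ≥ 7k for k ≥ 1, this is ≤ 63/(7·7k) = (9/7)/k.
So |(-9k - 9)/(7k) + 9/7| < ε whenever k > (9/7)/ε.
Take K = (9/7)/ε. If k > K then |(-9k - 9)/(7k) + 9/7| ≤ (9/7)/k < ε.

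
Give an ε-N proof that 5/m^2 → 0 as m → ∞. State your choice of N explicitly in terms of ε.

N = (5/ε)^{1/2}

Fix ε > 0. For m ≥ 1, |5/m^2 − 0| = 5/m^2.
5/m^2 < ε ⇔ m^2 > 5/ε ⇔ m > (5/ε)^{1/2}.
Take N = (5/ε)^{1/2}. Then m > N implies 5/m^2 < ε.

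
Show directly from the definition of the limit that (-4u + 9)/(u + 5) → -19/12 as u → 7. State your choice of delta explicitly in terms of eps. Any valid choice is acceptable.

delta = min(6, (72/29)eps)

Let eps > 0 be given. We want delta > 0 with 0 < |u − 7| < delta ⇒ |(-4u + 9)/(u + 5) + 19/12| < eps.
Combining over a common denominator, (-4u + 9)/(u + 5) + 19/12 = [(-4u + 9)·12 − (-19)·(u + 5)] / [12·(u + 5)] = -29(u − 7) / (12(u + 5)).
So |(-4u + 9)/(u + 5) + 19/12| = 29|u − 7| / (12·|u + 5|).
Restrict delta ≤ 6. Then |u − 7| < 6 gives |u + 5| = |(u − 7) + 12| ≥ 12 − 6 = 6.
Hence |(-4u + 9)/(u + 5) + 19/12| < 29|u − 7|/(12·6) = (29/72)|u − 7|, which is < eps once |u − 7| < (72/29)eps.
Take delta = min(6, (72/29)eps). Then 0 < |u − 7| < delta forces both bounds, so |(-4u + 9)/(u + 5) + 19/12| < eps.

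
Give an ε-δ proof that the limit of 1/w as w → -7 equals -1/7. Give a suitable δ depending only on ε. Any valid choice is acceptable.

Let ε > 0. We seek δ > 0 such that 0 < |w + 7| < δ implies |1/w + 1/7| < ε.
|1/w + 1/7| = |-7 − w|/(7·|w|) = |w + 7|/(7|w|).
Restrict δ ≤ 7/2. Then |w + 7| < 7/2 gives |w| > 7/2, so 7|w| > 49/2.
Then |1/w + 1/7| < |w + 7|/(49/2), which is < ε when |w + 7| < (49/2)ε.
Take δ = min(7/2, (49/2)ε). Then 0 < |w + 7| < δ gives both |w + 7| < 7/2 and |w + 7| < (49/2)ε, so |1/w + 1/7| < ε.

δ = min(7/2, (49/2)ε)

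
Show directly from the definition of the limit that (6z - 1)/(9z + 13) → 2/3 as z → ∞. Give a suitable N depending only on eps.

N = (29/27)/eps

Let eps > 0. We seek N > 0 such that z > N implies |(6z - 1)/(9z + 13) − (2/3)| < eps.
(6z - 1)/(9z + 13) − (2/3) = (9(6z - 1) − 6(9z + 13)) / (9(9z + 13)) = -87/(9(9z + 13)).
For z > 0 we have 9z + 13 > 9z, so |(6z - 1)/(9z + 13) − (2/3)| = 87/(9(9z + 13)) < 87/(9·9z) = (29/27)/z.
Thus |(6z - 1)/(9z + 13) − (2/3)| < eps whenever z > (29/27)/eps.
Take N = (29/27)/eps. If z > N then |(6z - 1)/(9z + 13) − (2/3)| < (29/27)/z < eps.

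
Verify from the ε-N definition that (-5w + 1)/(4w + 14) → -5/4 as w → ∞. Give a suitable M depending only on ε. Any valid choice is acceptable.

Let ε > 0 be given. We seek M > 0 such that w > M implies |(-5w + 1)/(4w + 14) + 5/4| < ε.
(-5w + 1)/(4w + 14) + 5/4 = (4(-5w + 1) − (-5)(4w + 14)) / (4(4w + 14)) = 74/(4(4w + 14)).
For w > 0 we have 4w + 14 > 4w, so |(-5w + 1)/(4w + 14) + 5/4| = 74/(4(4w + 14)) < 74/(4·4w) = (37/8)/w.
Thus |(-5w + 1)/(4w + 14) + 5/4| < ε whenever w > (37/8)/ε.
Take M = (37/8)/ε. If w > M then |(-5w + 1)/(4w + 14) + 5/4| < (37/8)/w < ε.

M = (37/8)/ε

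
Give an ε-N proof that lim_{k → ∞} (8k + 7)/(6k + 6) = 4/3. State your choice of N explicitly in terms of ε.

Let ε > 0. For k ≥ 1, |(8k + 7)/(6k + 6) − (4/3)| = |-6|/(6(6k + 6)) = 6/(6(6k + 6)).
Since 6k + 6 ≥ 6k for k ≥ 1, this is ≤ 6/(6·6k) = (1/6)/k.
So |(8k + 7)/(6k + 6) − (4/3)| < ε whenever k > (1/6)/ε.
Take N = (1/6)/ε. If k > N then |(8k + 7)/(6k + 6) − (4/3)| ≤ (1/6)/k < ε.

N = (1/6)/ε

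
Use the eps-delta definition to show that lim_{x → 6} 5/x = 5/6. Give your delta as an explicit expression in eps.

Fix eps > 0. We seek delta > 0 such that 0 < |x − 6| < delta implies |5/x − (5/6)| < eps.
|5/x − (5/6)| = 5·|6 − x|/(6·|x|) = 5|x − 6|/(6|x|).
Require delta ≤ 3 so that |x| > 6 − 3 = 3, hence 6|x| > 18.
Then |5/x − (5/6)| < 5|x − 6|/18, which is < eps when |x − 6| < (18/5)eps.
Take delta = min(3, (18/5)eps). Then 0 < |x − 6| < delta gives both |x − 6| < 3 and |x − 6| < (18/5)eps, so |5/x − (5/6)| < eps.

delta = min(3, (18/5)eps)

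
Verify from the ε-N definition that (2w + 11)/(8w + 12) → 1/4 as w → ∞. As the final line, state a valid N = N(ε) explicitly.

Suppose ε > 0. We seek N > 0 such that w > N implies |(2w + 11)/(8w + 12) − (1/4)| < ε.
(2w + 11)/(8w + 12) − (1/4) = (8(2w + 11) − 2(8w + 12)) / (8(8w + 12)) = 64/(8(8w + 12)).
For w > 0 we have 8w + 12 > 8w, so |(2w + 11)/(8w + 12) − (1/4)| = 64/(8(8w + 12)) < 64/(8·8w) = 1/w.
Thus |(2w + 11)/(8w + 12) − (1/4)| < ε whenever w > 1/ε.
Take N = 1/ε. If w > N then |(2w + 11)/(8w + 12) − (1/4)| < 1/w < ε.

N = 1/ε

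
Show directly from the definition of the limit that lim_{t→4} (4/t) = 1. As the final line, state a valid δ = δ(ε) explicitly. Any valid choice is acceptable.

Let ε > 0. We seek δ > 0 such that 0 < |t − 4| < δ implies |4/t − 1| < ε.
|4/t − 1| = 4·|4 − t|/(4·|t|) = 4|t − 4|/(4|t|).
Require δ ≤ 2 so that |t| > 4 − 2 = 2, hence 4|t| > 8.
Then |4/t − 1| < 4|t − 4|/8, which is < ε when |t − 4| < 2ε.
Take δ = min(2, 2ε). Then 0 < |t − 4| < δ gives both |t − 4| < 2 and |t − 4| < 2ε, so |4/t − 1| < ε.

δ = min(2, 2ε)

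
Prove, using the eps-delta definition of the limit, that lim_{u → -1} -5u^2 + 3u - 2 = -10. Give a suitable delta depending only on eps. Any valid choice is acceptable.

delta = min(1, eps/18)

Fix eps > 0. We want delta > 0 such that 0 < |u + 1| < delta implies |(-5u^2 + 3u - 2) + 10| < eps.
(-5u^2 + 3u - 2) + 10 = -5u^2 + 3u + 8 = (u + 1)(-5u + 8).
So |(-5u^2 + 3u - 2) + 10| = |u + 1|·|-5u + 8|.
Require delta ≤ 1. Then |u + 1| < 1 gives |u| < 2, and by the triangle inequality |-5u + 8| ≤ 5·2 + 8 = 18.
Hence |(-5u^2 + 3u - 2) + 10| ≤ 18|u + 1| < eps provided |u + 1| < eps/18.
Take delta = min(1, eps/18). Then 0 < |u + 1| < delta gives both |u + 1| < 1 and |u + 1| < eps/18, so |(-5u^2 + 3u - 2) + 10| < eps.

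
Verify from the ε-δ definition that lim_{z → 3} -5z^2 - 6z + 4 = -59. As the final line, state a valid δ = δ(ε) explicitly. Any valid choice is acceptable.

δ = min(1, ε/41)

Suppose ε > 0. We want δ > 0 such that 0 < |z − 3| < δ implies |(-5z^2 - 6z + 4) + 59| < ε.
(-5z^2 - 6z + 4) + 59 = -5z^2 - 6z + 63 = (z − 3)(-5z - 21).
So |(-5z^2 - 6z + 4) + 59| = |z − 3|·|-5z - 21|.
Require δ ≤ 1. Then |z − 3| < 1 gives |z| < 4, and by the triangle inequality |-5z - 21| ≤ 5·4 + 21 = 41.
Hence |(-5z^2 - 6z + 4) + 59| ≤ 41|z − 3| < ε provided |z − 3| < ε/41.
Take δ = min(1, ε/41). Then 0 < |z − 3| < δ gives both |z − 3| < 1 and |z − 3| < ε/41, so |(-5z^2 - 6z + 4) + 59| < ε.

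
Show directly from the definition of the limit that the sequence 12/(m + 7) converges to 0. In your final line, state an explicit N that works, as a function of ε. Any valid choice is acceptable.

N = 12/ε

Suppose ε > 0. For m ≥ 1, |12/(m + 7) − 0| = 12/(m + 7) ≤ 12/m.
We need 12/m < ε, i.e. m > 12/ε.
Take N = 12/ε. If m > N then |12/(m + 7)| ≤ 12/m < ε.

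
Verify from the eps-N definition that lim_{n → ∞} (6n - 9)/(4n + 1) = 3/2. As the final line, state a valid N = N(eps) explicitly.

Let eps > 0 be given. For n ≥ 1, |(6n - 9)/(4n + 1) − (3/2)| = |-42|/(4(4n + 1)) = 42/(4(4n + 1)).
Since 4n + 1 ≥ 4n for n ≥ 1, this is ≤ 42/(4·4n) = (21/8)/n.
So |(6n - 9)/(4n + 1) − (3/2)| < eps whenever n > (21/8)/eps.
Take N = (21/8)/eps. If n > N then |(6n - 9)/(4n + 1) − (3/2)| ≤ (21/8)/n < eps.

N = (21/8)/eps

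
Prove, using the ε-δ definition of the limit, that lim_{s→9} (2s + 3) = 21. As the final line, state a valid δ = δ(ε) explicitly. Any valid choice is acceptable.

Fix ε > 0. We need δ > 0 so that 0 < |s − 9| < δ implies |(2s + 3) − 21| < ε.
Since (2s + 3) − 21 = 2(s − 9), we have |(2s + 3) − 21| = 2|s − 9|.
Thus it suffices that |s − 9| < ε/2.
Choosing δ = ε/2 gives |(2s + 3) − 21| = 2|s − 9| < ε whenever |s − 9| < δ.

δ = ε/2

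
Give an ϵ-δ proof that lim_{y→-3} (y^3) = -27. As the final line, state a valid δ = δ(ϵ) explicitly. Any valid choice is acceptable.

δ = min(1, ϵ/37)

Let ϵ > 0 be given. We seek δ > 0 with 0 < |y + 3| < δ ⇒ |y^3 + 27| < ϵ.
Factor: y^3 + 27 = (y + 3)(y^2 - 3y + 9), so |y^3 + 27| = |y + 3|·|y^2 - 3y + 9|.
Impose δ ≤ 1 so that |y| < 4; then |y^2 - 3y + 9| ≤ 37.
Hence |y^3 + 27| ≤ 37|y + 3|, which is < ϵ once |y + 3| < ϵ/37.
Take δ = min(1, ϵ/37). If 0 < |y + 3| < δ then both bounds hold and |y^3 + 27| ≤ 37|y + 3| < 37·(ϵ/37) = ϵ.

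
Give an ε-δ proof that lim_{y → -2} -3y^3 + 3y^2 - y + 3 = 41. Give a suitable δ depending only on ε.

δ = min(1, ε/73)

Let ε > 0 be given. We want δ > 0 such that 0 < |y + 2| < δ implies |(-3y^3 + 3y^2 - y + 3) − 41| < ε.
(-3y^3 + 3y^2 - y + 3) − 41 = -3y^3 + 3y^2 - y - 38 = (y + 2)(-3y^2 + 9y - 19).
So |(-3y^3 + 3y^2 - y + 3) − 41| = |y + 2|·|-3y^2 + 9y - 19|.
Require δ ≤ 1. Then |y + 2| < 1 gives |y| < 3, and by the triangle inequality |-3y^2 + 9y - 19| ≤ 3·3^2 + 9·3 + 19 = 73.
Hence |(-3y^3 + 3y^2 - y + 3) − 41| ≤ 73|y + 2| < ε provided |y + 2| < ε/73.
Choosing δ = min(1, ε/73) ensures both conditions, hence |(-3y^3 + 3y^2 - y + 3) − 41| < ε.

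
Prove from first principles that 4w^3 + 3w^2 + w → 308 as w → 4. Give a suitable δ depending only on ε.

δ = min(1, ε/272)

Let ε > 0 be given. We want δ > 0 such that 0 < |w − 4| < δ implies |(4w^3 + 3w^2 + w) − 308| < ε.
(4w^3 + 3w^2 + w) − 308 = 4w^3 + 3w^2 + w - 308 = (w − 4)(4w^2 + 19w + 77).
So |(4w^3 + 3w^2 + w) − 308| = |w − 4|·|4w^2 + 19w + 77|.
Assume first that |w − 4| < 1, so |w| < 5. Then |4w^2 + 19w + 77| ≤ 4·5^2 + 19·5 + 77 = 272.
Hence |(4w^3 + 3w^2 + w) − 308| ≤ 272|w − 4| < ε provided |w − 4| < ε/272.
Choosing δ = min(1, ε/272) ensures both conditions, hence |(4w^3 + 3w^2 + w) − 308| < ε.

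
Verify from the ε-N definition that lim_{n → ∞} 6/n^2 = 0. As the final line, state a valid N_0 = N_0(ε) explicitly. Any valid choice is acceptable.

Suppose ε > 0. For n ≥ 1, |6/n^2 − 0| = 6/n^2.
6/n^2 < ε ⇔ n^2 > 6/ε ⇔ n > (6/ε)^{1/2}.
Take N_0 = (6/ε)^{1/2}. Then n > N_0 implies 6/n^2 < ε.

N_0 = (6/ε)^{1/2}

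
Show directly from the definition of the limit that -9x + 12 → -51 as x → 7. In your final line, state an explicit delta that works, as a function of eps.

delta = eps/9

Suppose eps > 0. We need delta > 0 so that 0 < |x − 7| < delta implies |(-9x + 12) + 51| < eps.
|(-9x + 12) + 51| = |-9x + 63| = 9|x − 7|.
So 9|x − 7| < eps exactly when |x − 7| < eps/9.
Take delta = eps/9. If 0 < |x − 7| < delta then |(-9x + 12) + 51| = 9|x − 7| < 9·(eps/9) = eps.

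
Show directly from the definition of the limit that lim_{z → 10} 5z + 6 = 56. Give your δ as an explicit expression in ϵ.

δ = ϵ/5

Fix ϵ > 0. We need δ > 0 so that 0 < |z − 10| < δ implies |(5z + 6) − 56| < ϵ.
|(5z + 6) − 56| = |5z - 50| = 5|z − 10|.
So 5|z − 10| < ϵ exactly when |z − 10| < ϵ/5.
Take δ = ϵ/5. If 0 < |z − 10| < δ then |(5z + 6) − 56| = 5|z − 10| < 5·(ϵ/5) = ϵ.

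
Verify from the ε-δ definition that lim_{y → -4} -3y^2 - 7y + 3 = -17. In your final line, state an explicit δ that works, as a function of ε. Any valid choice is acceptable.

δ = min(1, ε/20)

Suppose ε > 0. We want δ > 0 such that 0 < |y + 4| < δ implies |(-3y^2 - 7y + 3) + 17| < ε.
(-3y^2 - 7y + 3) + 17 = -3y^2 - 7y + 20 = (y + 4)(-3y + 5).
So |(-3y^2 - 7y + 3) + 17| = |y + 4|·|-3y + 5|.
Assume first that |y + 4| < 1, so |y| < 5. Then |-3y + 5| ≤ 3·5 + 5 = 20.
Hence |(-3y^2 - 7y + 3) + 17| ≤ 20|y + 4| < ε provided |y + 4| < ε/20.
Choosing δ = min(1, ε/20) ensures both conditions, hence |(-3y^2 - 7y + 3) + 17| < ε.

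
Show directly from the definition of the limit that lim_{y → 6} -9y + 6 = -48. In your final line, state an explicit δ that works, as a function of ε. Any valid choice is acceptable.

δ = ε/9

Let ε > 0 be given. We need δ > 0 so that 0 < |y − 6| < δ implies |(-9y + 6) + 48| < ε.
|(-9y + 6) + 48| = |-9y + 54| = 9|y − 6|.
So 9|y − 6| < ε exactly when |y − 6| < ε/9.
Take δ = ε/9. If 0 < |y − 6| < δ then |(-9y + 6) + 48| = 9|y − 6| < 9·(ε/9) = ε.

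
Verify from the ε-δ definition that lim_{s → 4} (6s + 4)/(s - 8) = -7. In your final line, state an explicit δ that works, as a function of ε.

Fix ε > 0. We want δ > 0 with 0 < |s − 4| < δ ⇒ |(6s + 4)/(s - 8) + 7| < ε.
Combining over a common denominator, (6s + 4)/(s - 8) + 7 = [(6s + 4)·(-4) − 28·(s - 8)] / [(-4)·(s - 8)] = -52(s − 4) / ((-4)(s - 8)).
So |(6s + 4)/(s - 8) + 7| = 52|s − 4| / (4·|s − 8|).
Require δ ≤ 2, so |s − 8| ≥ |-4| − |s − 4| > 4 − 2 = 2.
Hence |(6s + 4)/(s - 8) + 7| < 52|s − 4|/(4·2) = (13/2)|s − 4|, which is < ε once |s − 4| < (2/13)ε.
Take δ = min(2, (2/13)ε). Then 0 < |s − 4| < δ forces both bounds, so |(6s + 4)/(s - 8) + 7| < ε.

δ = min(2, (2/13)ε)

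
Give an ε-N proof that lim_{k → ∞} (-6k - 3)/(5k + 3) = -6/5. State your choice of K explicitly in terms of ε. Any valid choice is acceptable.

K = (3/25)/ε

Let ε > 0 be given. For k ≥ 1, |(-6k - 3)/(5k + 3) + 6/5| = |3|/(5(5k + 3)) = 3/(5(5k + 3)).
Since 5k + 3 ≥ 5k for k ≥ 1, this is ≤ 3/(5·5k) = (3/25)/k.
So |(-6k - 3)/(5k + 3) + 6/5| < ε whenever k > (3/25)/ε.
Take K = (3/25)/ε. If k > K then |(-6k - 3)/(5k + 3) + 6/5| ≤ (3/25)/k < ε.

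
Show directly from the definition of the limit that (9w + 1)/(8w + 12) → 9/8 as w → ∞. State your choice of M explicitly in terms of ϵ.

Let ϵ > 0 be given. We seek M > 0 such that w > M implies |(9w + 1)/(8w + 12) − (9/8)| < ϵ.
(9w + 1)/(8w + 12) − (9/8) = (8(9w + 1) − 9(8w + 12)) / (8(8w + 12)) = -100/(8(8w + 12)).
For w > 0 we have 8w + 12 > 8w, so |(9w + 1)/(8w + 12) − (9/8)| = 100/(8(8w + 12)) < 100/(8·8w) = (25/16)/w.
Thus |(9w + 1)/(8w + 12) − (9/8)| < ϵ whenever w > (25/16)/ϵ.
Take M = (25/16)/ϵ. If w > M then |(9w + 1)/(8w + 12) − (9/8)| < (25/16)/w < ϵ.

M = (25/16)/ϵ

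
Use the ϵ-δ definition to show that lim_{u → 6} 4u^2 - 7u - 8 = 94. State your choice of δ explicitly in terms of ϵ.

Suppose ϵ > 0. We want δ > 0 such that 0 < |u − 6| < δ implies |(4u^2 - 7u - 8) − 94| < ϵ.
(4u^2 - 7u - 8) − 94 = 4u^2 - 7u - 102 = (u − 6)(4u + 17).
So |(4u^2 - 7u - 8) − 94| = |u − 6|·|4u + 17|.
Require δ ≤ 1. Then |u − 6| < 1 gives |u| < 7, and by the triangle inequality |4u + 17| ≤ 4·7 + 17 = 45.
Hence |(4u^2 - 7u - 8) − 94| ≤ 45|u − 6| < ϵ provided |u − 6| < ϵ/45.
Take δ = min(1, ϵ/45). Then 0 < |u − 6| < δ gives both |u − 6| < 1 and |u − 6| < ϵ/45, so |(4u^2 - 7u - 8) − 94| < ϵ.

δ = min(1, ϵ/45)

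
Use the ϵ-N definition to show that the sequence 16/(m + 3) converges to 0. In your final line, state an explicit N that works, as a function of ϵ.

Let ϵ > 0. For m ≥ 1, |16/(m + 3) − 0| = 16/(m + 3) ≤ 16/m.
We need 16/m < ϵ, i.e. m > 16/ϵ.
Take N = 16/ϵ. If m > N then |16/(m + 3)| ≤ 16/m < ϵ.

N = 16/ϵ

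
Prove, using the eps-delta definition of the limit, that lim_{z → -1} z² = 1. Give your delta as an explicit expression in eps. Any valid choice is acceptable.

Let eps > 0. We seek delta > 0 with 0 < |z + 1| < delta ⇒ |z² − 1| < eps.
Factor: z² − 1 = (z + 1)(z - 1), so |z² − 1| = |z + 1|·|z - 1|.
Impose delta ≤ 1 so that |z| < 2; then |z - 1| ≤ 3.
Hence |z² − 1| ≤ 3|z + 1|, which is < eps once |z + 1| < eps/3.
Take delta = min(1, eps/3). If 0 < |z + 1| < delta then both bounds hold and |z² − 1| ≤ 3|z + 1| < 3·(eps/3) = eps.

delta = min(1, eps/3)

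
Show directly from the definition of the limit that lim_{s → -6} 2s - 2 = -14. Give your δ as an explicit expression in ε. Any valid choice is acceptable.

δ = ε/2

Let ε > 0 be given. We need δ > 0 so that 0 < |s + 6| < δ implies |(2s - 2) + 14| < ε.
Since (2s - 2) + 14 = 2(s + 6), we have |(2s - 2) + 14| = 2|s + 6|.
Thus it suffices that |s + 6| < ε/2.
Take δ = ε/2. If 0 < |s + 6| < δ then |(2s - 2) + 14| = 2|s + 6| < 2·(ε/2) = ε.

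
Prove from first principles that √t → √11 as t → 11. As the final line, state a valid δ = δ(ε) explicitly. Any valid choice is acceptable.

δ = min(11, √11·ε)

Let ε > 0 be given. We want δ > 0 such that 0 < |t − 11| < δ implies |√t − √11| < ε.
Rationalise: √t − √11 = (t − 11)/(√t + √11), so |√t − √11| = |t − 11|/(√t + √11).
Restrict δ ≤ 11 so that |t − 11| < 11 forces t > 0, and then √t + √11 > √11.
Hence |√t − √11| < |t − 11|/√11, which is < ε once |t − 11| < √11·ε.
Take δ = min(11, √11·ε). If 0 < |t − 11| < δ then t > 0 and |√t − √11| < |t − 11|/√11 < ε.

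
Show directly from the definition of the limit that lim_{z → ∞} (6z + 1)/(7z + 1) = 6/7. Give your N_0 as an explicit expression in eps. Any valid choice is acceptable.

Let eps > 0 be given. We seek N_0 > 0 such that z > N_0 implies |(6z + 1)/(7z + 1) − (6/7)| < eps.
(6z + 1)/(7z + 1) − (6/7) = (7(6z + 1) − 6(7z + 1)) / (7(7z + 1)) = 1/(7(7z + 1)).
For z > 0 we have 7z + 1 > 7z, so |(6z + 1)/(7z + 1) − (6/7)| = 1/(7(7z + 1)) < 1/(7·7z) = (1/49)/z.
Thus |(6z + 1)/(7z + 1) − (6/7)| < eps whenever z > (1/49)/eps.
Take N_0 = (1/49)/eps. If z > N_0 then |(6z + 1)/(7z + 1) − (6/7)| < (1/49)/z < eps.

N_0 = (1/49)/eps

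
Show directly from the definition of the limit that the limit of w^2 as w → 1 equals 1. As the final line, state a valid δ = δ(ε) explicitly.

Fix ε > 0. We seek δ > 0 with 0 < |w − 1| < δ ⇒ |w^2 − 1| < ε.
Factor: w^2 − 1 = (w − 1)(w + 1), so |w^2 − 1| = |w − 1|·|w + 1|.
Restrict δ ≤ 1. Then |w − 1| < 1 gives |w| < 2, so by the triangle inequality |w + 1| ≤ 2 + 1 = 3.
Hence |w^2 − 1| ≤ 3|w − 1|, which is < ε once |w − 1| < ε/3.
Take δ = min(1, ε/3). If 0 < |w − 1| < δ then both bounds hold and |w^2 − 1| ≤ 3|w − 1| < 3·(ε/3) = ε.

δ = min(1, ε/3)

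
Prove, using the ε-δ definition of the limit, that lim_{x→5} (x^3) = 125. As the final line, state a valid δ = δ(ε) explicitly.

δ = min(1, ε/91)

Let ε > 0. We seek δ > 0 with 0 < |x − 5| < δ ⇒ |x^3 − 125| < ε.
Factor: x^3 − 125 = (x − 5)(x^2 + 5x + 25), so |x^3 − 125| = |x − 5|·|x^2 + 5x + 25|.
Impose δ ≤ 1 so that |x| < 6; then |x^2 + 5x + 25| ≤ 91.
Hence |x^3 − 125| ≤ 91|x − 5|, which is < ε once |x − 5| < ε/91.
Take δ = min(1, ε/91). If 0 < |x − 5| < δ then both bounds hold and |x^3 − 125| ≤ 91|x − 5| < 91·(ε/91) = ε.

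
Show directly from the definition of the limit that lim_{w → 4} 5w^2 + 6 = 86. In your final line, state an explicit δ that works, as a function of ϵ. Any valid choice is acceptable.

δ = min(2, ϵ/50)

Suppose ϵ > 0. We want δ > 0 such that 0 < |w − 4| < δ implies |(5w^2 + 6) − 86| < ϵ.
(5w^2 + 6) − 86 = 5w^2 - 80 = (w − 4)(5w + 20).
So |(5w^2 + 6) − 86| = |w − 4|·|5w + 20|.
Require δ ≤ 2. Then |w − 4| < 2 gives |w| < 6, and by the triangle inequality |5w + 20| ≤ 5·6 + 20 = 50.
Hence |(5w^2 + 6) − 86| ≤ 50|w − 4| < ϵ provided |w − 4| < ϵ/50.
Take δ = min(2, ϵ/50). Then 0 < |w − 4| < δ gives both |w − 4| < 2 and |w − 4| < ϵ/50, so |(5w^2 + 6) − 86| < ϵ.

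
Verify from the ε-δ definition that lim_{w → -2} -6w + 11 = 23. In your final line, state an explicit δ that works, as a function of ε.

δ = ε/6

Let ε > 0. We need δ > 0 so that 0 < |w + 2| < δ implies |(-6w + 11) − 23| < ε.
|(-6w + 11) − 23| = |-6w - 12| = 6|w + 2|.
So 6|w + 2| < ε exactly when |w + 2| < ε/6.
Take δ = ε/6. If 0 < |w + 2| < δ then |(-6w + 11) − 23| = 6|w + 2| < 6·(ε/6) = ε.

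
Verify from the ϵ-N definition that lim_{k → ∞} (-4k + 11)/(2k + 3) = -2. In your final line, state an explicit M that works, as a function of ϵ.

M = (17/2)/ϵ

Fix ϵ > 0. For k ≥ 1, |(-4k + 11)/(2k + 3) + 2| = |34|/(2(2k + 3)) = 34/(2(2k + 3)).
Since 2k + 3 ≥ 2k for k ≥ 1, this is ≤ 34/(2·2k) = (17/2)/k.
So |(-4k + 11)/(2k + 3) + 2| < ϵ whenever k > (17/2)/ϵ.
Take M = (17/2)/ϵ. If k > M then |(-4k + 11)/(2k + 3) + 2| ≤ (17/2)/k < ϵ.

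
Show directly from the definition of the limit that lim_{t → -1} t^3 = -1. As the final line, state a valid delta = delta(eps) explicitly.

Fix eps > 0. We seek delta > 0 with 0 < |t + 1| < delta ⇒ |t^3 + 1| < eps.
Factor: t^3 + 1 = (t + 1)(t^2 - t + 1), so |t^3 + 1| = |t + 1|·|t^2 - t + 1|.
Restrict delta ≤ 2. Then |t + 1| < 2 gives |t| < 3, so by the triangle inequality |t^2 - t + 1| ≤ 3^2 + 3 + 1 = 13.
Hence |t^3 + 1| ≤ 13|t + 1|, which is < eps once |t + 1| < eps/13.
Take delta = min(2, eps/13). If 0 < |t + 1| < delta then both bounds hold and |t^3 + 1| ≤ 13|t + 1| < 13·(eps/13) = eps.

delta = min(2, eps/13)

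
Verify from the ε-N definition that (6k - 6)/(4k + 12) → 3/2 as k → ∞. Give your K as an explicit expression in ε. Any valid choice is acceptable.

K = 6/ε

Suppose ε > 0. For k ≥ 1, |(6k - 6)/(4k + 12) − (3/2)| = |-96|/(4(4k + 12)) = 96/(4(4k + 12)).
Since 4k + 12 ≥ 4k for k ≥ 1, this is ≤ 96/(4·4k) = 6/k.
So |(6k - 6)/(4k + 12) − (3/2)| < ε whenever k > 6/ε.
Take K = 6/ε. If k > K then |(6k - 6)/(4k + 12) − (3/2)| ≤ 6/k < ε.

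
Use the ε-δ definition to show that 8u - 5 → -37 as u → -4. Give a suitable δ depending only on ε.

Fix ε > 0. We need δ > 0 so that 0 < |u + 4| < δ implies |(8u - 5) + 37| < ε.
Since (8u - 5) + 37 = 8(u + 4), we have |(8u - 5) + 37| = 8|u + 4|.
Thus it suffices that |u + 4| < ε/8.
Choosing δ = ε/8 gives |(8u - 5) + 37| = 8|u + 4| < ε whenever |u + 4| < δ.

δ = ε/8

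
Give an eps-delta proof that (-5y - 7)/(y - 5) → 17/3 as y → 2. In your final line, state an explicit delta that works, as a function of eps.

Suppose eps > 0. We want delta > 0 with 0 < |y − 2| < delta ⇒ |(-5y - 7)/(y - 5) − (17/3)| < eps.
Combining over a common denominator, (-5y - 7)/(y - 5) − (17/3) = [(-5y - 7)·(-3) − (-17)·(y - 5)] / [(-3)·(y - 5)] = 32(y − 2) / ((-3)(y - 5)).
So |(-5y - 7)/(y - 5) − (17/3)| = 32|y − 2| / (3·|y − 5|).
Restrict delta ≤ 3/2. Then |y − 2| < 3/2 gives |y − 5| = |(y − 2) + (-3)| ≥ 3 − 3/2 = 3/2.
Hence |(-5y - 7)/(y - 5) − (17/3)| < 32|y − 2|/(3·(3/2)) = (64/9)|y − 2|, which is < eps once |y − 2| < (9/64)eps.
Take delta = min(3/2, (9/64)eps). Then 0 < |y − 2| < delta forces both bounds, so |(-5y - 7)/(y - 5) − (17/3)| < eps.

delta = min(3/2, (9/64)eps)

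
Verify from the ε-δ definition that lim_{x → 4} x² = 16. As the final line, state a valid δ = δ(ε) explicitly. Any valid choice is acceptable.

Let ε > 0 be given. We seek δ > 0 with 0 < |x − 4| < δ ⇒ |x² − 16| < ε.
Factor: x² − 16 = (x − 4)(x + 4), so |x² − 16| = |x − 4|·|x + 4|.
Impose δ ≤ 1 so that |x| < 5; then |x + 4| ≤ 9.
Hence |x² − 16| ≤ 9|x − 4|, which is < ε once |x − 4| < ε/9.
Take δ = min(1, ε/9). If 0 < |x − 4| < δ then both bounds hold and |x² − 16| ≤ 9|x − 4| < 9·(ε/9) = ε.

δ = min(1, ε/9)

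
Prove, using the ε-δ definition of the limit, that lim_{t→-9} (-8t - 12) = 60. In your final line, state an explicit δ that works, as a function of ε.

Let ε > 0. We need δ > 0 so that 0 < |t + 9| < δ implies |(-8t - 12) − 60| < ε.
|(-8t - 12) − 60| = |-8t - 72| = 8|t + 9|.
Thus it suffices that |t + 9| < ε/8.
Choosing δ = ε/8 gives |(-8t - 12) − 60| = 8|t + 9| < ε whenever |t + 9| < δ.

δ = ε/8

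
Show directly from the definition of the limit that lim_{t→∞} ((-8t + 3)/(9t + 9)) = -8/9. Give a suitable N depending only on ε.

N = (11/9)/ε

Fix ε > 0. We seek N > 0 such that t > N implies |(-8t + 3)/(9t + 9) + 8/9| < ε.
(-8t + 3)/(9t + 9) + 8/9 = (9(-8t + 3) − (-8)(9t + 9)) / (9(9t + 9)) = 99/(9(9t + 9)).
For t > 0 we have 9t + 9 > 9t, so |(-8t + 3)/(9t + 9) + 8/9| = 99/(9(9t + 9)) < 99/(9·9t) = (11/9)/t.
Thus |(-8t + 3)/(9t + 9) + 8/9| < ε whenever t > (11/9)/ε.
Take N = (11/9)/ε. If t > N then |(-8t + 3)/(9t + 9) + 8/9| < (11/9)/t < ε.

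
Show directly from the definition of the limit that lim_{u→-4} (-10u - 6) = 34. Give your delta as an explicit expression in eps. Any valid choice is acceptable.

Let eps > 0 be given. We need delta > 0 so that 0 < |u + 4| < delta implies |(-10u - 6) − 34| < eps.
Since (-10u - 6) − 34 = -10(u + 4), we have |(-10u - 6) − 34| = 10|u + 4|.
So 10|u + 4| < eps exactly when |u + 4| < eps/10.
Take delta = eps/10. If 0 < |u + 4| < delta then |(-10u - 6) − 34| = 10|u + 4| < 10·(eps/10) = eps.

delta = eps/10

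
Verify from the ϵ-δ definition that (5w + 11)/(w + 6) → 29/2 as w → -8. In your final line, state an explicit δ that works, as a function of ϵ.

δ = min(1, (2/19)ϵ)

Suppose ϵ > 0. We want δ > 0 with 0 < |w + 8| < δ ⇒ |(5w + 11)/(w + 6) − (29/2)| < ϵ.
Combining over a common denominator, (5w + 11)/(w + 6) − (29/2) = [(5w + 11)·(-2) − (-29)·(w + 6)] / [(-2)·(w + 6)] = 19(w + 8) / ((-2)(w + 6)).
So |(5w + 11)/(w + 6) − (29/2)| = 19|w + 8| / (2·|w + 6|).
Require δ ≤ 1, so |w + 6| ≥ |-2| − |w + 8| > 2 − 1 = 1.
Hence |(5w + 11)/(w + 6) − (29/2)| < 19|w + 8|/(2·1) = (19/2)|w + 8|, which is < ϵ once |w + 8| < (2/19)ϵ.
Take δ = min(1, (2/19)ϵ). Then 0 < |w + 8| < δ forces both bounds, so |(5w + 11)/(w + 6) − (29/2)| < ϵ.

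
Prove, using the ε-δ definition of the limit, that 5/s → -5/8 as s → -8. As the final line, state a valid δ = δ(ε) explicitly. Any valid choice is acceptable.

δ = min(4, (32/5)ε)

Let ε > 0. We seek δ > 0 such that 0 < |s + 8| < δ implies |5/s + 5/8| < ε.
|5/s + 5/8| = 5·|-8 − s|/(8·|s|) = 5|s + 8|/(8|s|).
Require δ ≤ 4 so that |s| > 8 − 4 = 4, hence 8|s| > 32.
Then |5/s + 5/8| < 5|s + 8|/32, which is < ε when |s + 8| < (32/5)ε.
Take δ = min(4, (32/5)ε). Then 0 < |s + 8| < δ gives both |s + 8| < 4 and |s + 8| < (32/5)ε, so |5/s + 5/8| < ε.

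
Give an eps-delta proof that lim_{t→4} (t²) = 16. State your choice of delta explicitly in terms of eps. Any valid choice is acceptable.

delta = min(2, eps/10)

Let eps > 0. We seek delta > 0 with 0 < |t − 4| < delta ⇒ |t² − 16| < eps.
Factor: t² − 16 = (t − 4)(t + 4), so |t² − 16| = |t − 4|·|t + 4|.
Restrict delta ≤ 2. Then |t − 4| < 2 gives |t| < 6, so by the triangle inequality |t + 4| ≤ 6 + 4 = 10.
Hence |t² − 16| ≤ 10|t − 4|, which is < eps once |t − 4| < eps/10.
Take delta = min(2, eps/10). If 0 < |t − 4| < delta then both bounds hold and |t² − 16| ≤ 10|t − 4| < 10·(eps/10) = eps.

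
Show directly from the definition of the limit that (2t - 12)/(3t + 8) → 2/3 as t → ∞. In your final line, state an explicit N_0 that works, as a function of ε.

N_0 = (52/9)/ε

Suppose ε > 0. We seek N_0 > 0 such that t > N_0 implies |(2t - 12)/(3t + 8) − (2/3)| < ε.
(2t - 12)/(3t + 8) − (2/3) = (3(2t - 12) − 2(3t + 8)) / (3(3t + 8)) = -52/(3(3t + 8)).
For t > 0 we have 3t + 8 > 3t, so |(2t - 12)/(3t + 8) − (2/3)| = 52/(3(3t + 8)) < 52/(3·3t) = (52/9)/t.
Thus |(2t - 12)/(3t + 8) − (2/3)| < ε whenever t > (52/9)/ε.
Take N_0 = (52/9)/ε. If t > N_0 then |(2t - 12)/(3t + 8) − (2/3)| < (52/9)/t < ε.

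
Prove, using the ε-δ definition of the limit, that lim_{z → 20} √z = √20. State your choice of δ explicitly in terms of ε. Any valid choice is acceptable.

δ = min(20, √20·ε)

Let ε > 0. We want δ > 0 such that 0 < |z − 20| < δ implies |√z − √20| < ε.
Rationalise: √z − √20 = (z − 20)/(√z + √20), so |√z − √20| = |z − 20|/(√z + √20).
Restrict δ ≤ 20 so that |z − 20| < 20 forces z > 0, and then √z + √20 > √20.
Hence |√z − √20| < |z − 20|/√20, which is < ε once |z − 20| < √20·ε.
Take δ = min(20, √20·ε). If 0 < |z − 20| < δ then z > 0 and |√z − √20| < |z − 20|/√20 < ε.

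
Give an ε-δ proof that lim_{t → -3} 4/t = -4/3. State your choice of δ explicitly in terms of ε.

Fix ε > 0. We seek δ > 0 such that 0 < |t + 3| < δ implies |4/t + 4/3| < ε.
|4/t + 4/3| = 4·|-3 − t|/(3·|t|) = 4|t + 3|/(3|t|).
Restrict δ ≤ 3/2. Then |t + 3| < 3/2 gives |t| > 3/2, so 3|t| > 9/2.
Then |4/t + 4/3| < 4|t + 3|/(9/2), which is < ε when |t + 3| < (9/8)ε.
Take δ = min(3/2, (9/8)ε). Then 0 < |t + 3| < δ gives both |t + 3| < 3/2 and |t + 3| < (9/8)ε, so |4/t + 4/3| < ε.

δ = min(3/2, (9/8)ε)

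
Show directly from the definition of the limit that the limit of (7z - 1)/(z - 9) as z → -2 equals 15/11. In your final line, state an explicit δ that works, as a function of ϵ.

Let ϵ > 0 be given. We want δ > 0 with 0 < |z + 2| < δ ⇒ |(7z - 1)/(z - 9) − (15/11)| < ϵ.
Combining over a common denominator, (7z - 1)/(z - 9) − (15/11) = [(7z - 1)·(-11) − (-15)·(z - 9)] / [(-11)·(z - 9)] = -62(z + 2) / ((-11)(z - 9)).
So |(7z - 1)/(z - 9) − (15/11)| = 62|z + 2| / (11·|z − 9|).
Restrict δ ≤ 11/2. Then |z + 2| < 11/2 gives |z − 9| = |(z + 2) + (-11)| ≥ 11 − 11/2 = 11/2.
Hence |(7z - 1)/(z - 9) − (15/11)| < 62|z + 2|/(11·(11/2)) = (124/121)|z + 2|, which is < ϵ once |z + 2| < (121/124)ϵ.
Take δ = min(11/2, (121/124)ϵ). Then 0 < |z + 2| < δ forces both bounds, so |(7z - 1)/(z - 9) − (15/11)| < ϵ.

δ = min(11/2, (121/124)ϵ)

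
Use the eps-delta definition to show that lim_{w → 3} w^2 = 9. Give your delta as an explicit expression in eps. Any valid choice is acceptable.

delta = min(1, eps/7)

Suppose eps > 0. We seek delta > 0 with 0 < |w − 3| < delta ⇒ |w^2 − 9| < eps.
Factor: w^2 − 9 = (w − 3)(w + 3), so |w^2 − 9| = |w − 3|·|w + 3|.
Impose delta ≤ 1 so that |w| < 4; then |w + 3| ≤ 7.
Hence |w^2 − 9| ≤ 7|w − 3|, which is < eps once |w − 3| < eps/7.
Take delta = min(1, eps/7). If 0 < |w − 3| < delta then both bounds hold and |w^2 − 9| ≤ 7|w − 3| < 7·(eps/7) = eps.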